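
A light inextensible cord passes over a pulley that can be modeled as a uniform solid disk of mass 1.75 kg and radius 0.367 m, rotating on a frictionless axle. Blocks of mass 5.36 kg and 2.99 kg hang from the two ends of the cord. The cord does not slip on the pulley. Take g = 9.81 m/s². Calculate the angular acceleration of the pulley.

α ≈ 6.87 rad/s²

I = ½MR² = (1/2)(1.75)(0.367)² = 0.1179 kg·m².
Heavier block: m₁g − T₁ = m₁a. Lighter block: T₂ − m₂g = m₂a.
Pulley: (T₁ − T₂)R = Iα = I(a/R), so T₁ − T₂ = (I/R²)a = (1/2)M_p a = 0.8750·a.
Adding the three: (m₁ − m₂)g = (m₁ + m₂ + 0.8750)a, so a = (5.36 − 2.99)(9.81)/(5.36 + 2.99 + 0.8750) = 2.520 m/s².
α = a/R = 2.520/0.367 = 6.867 rad/s².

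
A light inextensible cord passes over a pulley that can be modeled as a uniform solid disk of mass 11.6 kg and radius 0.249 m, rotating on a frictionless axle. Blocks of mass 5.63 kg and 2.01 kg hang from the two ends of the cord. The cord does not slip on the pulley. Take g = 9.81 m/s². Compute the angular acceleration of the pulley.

I = ½MR² = (1/2)(11.6)(0.249)² = 0.3596 kg·m².
Heavier block: m₁g − T₁ = m₁a. Lighter block: T₂ − m₂g = m₂a.
Pulley: (T₁ − T₂)R = Iα = I(a/R), so T₁ − T₂ = (I/R²)a = (1/2)M_p a = 5.800·a.
Adding the three: (m₁ − m₂)g = (m₁ + m₂ + 5.800)a, so a = (5.63 − 2.01)(9.81)/(5.63 + 2.01 + 5.800) = 2.642 m/s².
α = a/R = 2.642/0.249 = 10.61 rad/s².

α ≈ 10.6 rad/s²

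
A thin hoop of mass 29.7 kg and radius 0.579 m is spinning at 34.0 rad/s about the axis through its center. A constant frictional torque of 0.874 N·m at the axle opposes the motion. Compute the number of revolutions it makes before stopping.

I = MR² = (29.7)(0.579)² = 9.957 kg·m².
The net torque has magnitude 0.874 N·m, opposing ω.
|α| = τ/I = 0.8740/9.957 = 0.08778 rad/s² (deceleration).
ω² = ω₀² − 2|α|θ with ω = 0 ⇒ θ = ω₀²/(2|α|) = 6585 rad = 1048 rev.

≈ 1050 revolutions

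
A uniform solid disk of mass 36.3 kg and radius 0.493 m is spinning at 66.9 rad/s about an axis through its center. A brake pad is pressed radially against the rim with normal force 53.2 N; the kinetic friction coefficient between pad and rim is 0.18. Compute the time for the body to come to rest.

t ≈ 62.5 s

I = ½MR² = (1/2)(36.3)(0.493)² = 4.411 kg·m².
Friction force f = μN = (0.18)(53.2) = 9.576 N at the rim; torque magnitude τ = fR = 4.721 N·m, opposing ω.
|α| = τ/I = 4.721/4.411 = 1.070 rad/s² (deceleration).
0 = ω₀ − |α|t ⇒ t = ω₀/|α| = 66.9/1.070 = 62.51 s.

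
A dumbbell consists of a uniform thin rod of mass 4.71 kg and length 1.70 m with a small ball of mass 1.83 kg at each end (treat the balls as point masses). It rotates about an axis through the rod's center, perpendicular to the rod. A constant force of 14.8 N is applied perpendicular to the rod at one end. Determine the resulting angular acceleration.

I_rod = (1/12)ML² = (1/12)(4.71)(1.70)² = 1.134 kg·m².
I_balls = 2·m·(L/2)² = 2(1.83)(0.8500)² = 2.644 kg·m².
Total I = 3.779 kg·m².
τ = F·(L/2) = (14.8)(0.850) = 12.58 N·m.
α = τ/I = 12.58/3.779 = 3.329 rad/s².

α ≈ 3.33 rad/s²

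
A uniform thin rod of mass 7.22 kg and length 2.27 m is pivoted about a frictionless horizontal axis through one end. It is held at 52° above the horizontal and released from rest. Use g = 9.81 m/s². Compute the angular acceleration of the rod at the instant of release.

α ≈ 3.99 rad/s²

About the pivot, I = (1/3)ML² = (1/3)(7.22)(2.27)² = 12.40 kg·m².
The weight acts at the center, a distance L/2 = 1.135 m from the pivot; τ = Mg(L/2) cos 52° = 49.49 N·m.
α = τ/I = 49.49/12.40 = 3.991 rad/s².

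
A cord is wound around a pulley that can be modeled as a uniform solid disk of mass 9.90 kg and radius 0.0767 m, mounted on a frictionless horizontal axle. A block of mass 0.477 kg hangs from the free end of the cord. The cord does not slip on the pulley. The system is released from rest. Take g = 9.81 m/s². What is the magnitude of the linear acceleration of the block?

a ≈ 0.862 m/s²

I = ½MR² = (1/2)(9.90)(0.0767)² = 0.02912 kg·m².
Block: mg − T = ma. Pulley: TR = Iα. No-slip: a = αR, so T = (I/R²)a = 4.950·a.
Then mg = (m + 4.950)a, so a = (0.477)(9.81)/(0.477 + 4.950) = 0.8622 m/s².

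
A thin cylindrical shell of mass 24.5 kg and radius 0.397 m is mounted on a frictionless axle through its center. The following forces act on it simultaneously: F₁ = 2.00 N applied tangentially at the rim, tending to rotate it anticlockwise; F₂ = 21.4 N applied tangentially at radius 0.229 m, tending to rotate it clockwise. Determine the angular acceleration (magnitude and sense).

α ≈ 1.06 rad/s², clockwise

I = MR² = (24.5)(0.397)² = 3.861 kg·m².
Taking anticlockwise as positive: τ₁ = +(2.00)(0.397) = +0.7940 N·m; τ₂ = −(21.4)(0.229) = −4.901 N·m.
Net torque τ = -4.107 N·m.
α = τ/I = -4.107/3.861 = -1.063 rad/s².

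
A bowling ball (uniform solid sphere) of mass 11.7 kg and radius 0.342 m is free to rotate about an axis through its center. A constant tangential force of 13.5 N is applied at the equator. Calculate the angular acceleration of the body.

I = (2/5)MR² = (2/5)(11.7)(0.342)² = 0.5474 kg·m².
τ = F R = (13.5)(0.342) = 4.617 N·m.
From τ = Iα: α = 4.617/0.5474 = 8.435 rad/s².

α ≈ 8.43 rad/s²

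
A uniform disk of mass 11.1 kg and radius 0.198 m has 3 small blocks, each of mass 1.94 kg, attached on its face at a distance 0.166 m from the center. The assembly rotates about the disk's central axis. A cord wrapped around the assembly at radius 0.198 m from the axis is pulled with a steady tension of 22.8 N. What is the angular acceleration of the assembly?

I_disk = ½MR² = ½(11.1)(0.198)² = 0.2176 kg·m².
I_blocks = 3·m·r² = 3(1.94)(0.166)² = 0.1604 kg·m².
Total I = 0.3780 kg·m².
τ = F r = (22.8)(0.198) = 4.514 N·m.
α = τ/I = 4.514/0.3780 = 11.94 rad/s².

α ≈ 11.9 rad/s²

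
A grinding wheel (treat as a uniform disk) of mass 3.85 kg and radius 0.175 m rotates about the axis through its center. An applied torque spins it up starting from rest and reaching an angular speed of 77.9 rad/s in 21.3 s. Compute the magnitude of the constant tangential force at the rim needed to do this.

F ≈ 1.23 N

I = ½MR² = (1/2)(3.85)(0.175)² = 0.05895 kg·m².
α = Δω/Δt = (77.9 − 0)/21.3 = 3.657 rad/s².
The required torque is τ = Iα = (0.05895)(3.657) = 0.2156 N·m.
A tangential force at the rim gives τ = FR, so F = τ/R = 0.2156/0.175 = 1.232 N.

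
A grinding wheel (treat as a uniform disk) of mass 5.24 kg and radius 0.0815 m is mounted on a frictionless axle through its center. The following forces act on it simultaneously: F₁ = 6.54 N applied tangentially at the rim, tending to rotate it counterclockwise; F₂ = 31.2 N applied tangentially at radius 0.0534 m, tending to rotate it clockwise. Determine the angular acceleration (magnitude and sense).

α ≈ 65.1 rad/s², clockwise

I = ½MR² = (1/2)(5.24)(0.0815)² = 0.01740 kg·m².
Taking counterclockwise as positive: τ₁ = +(6.54)(0.0815) = +0.5330 N·m; τ₂ = −(31.2)(0.0534) = −1.666 N·m.
Net torque τ = -1.133 N·m.
α = τ/I = -1.133/0.01740 = -65.11 rad/s².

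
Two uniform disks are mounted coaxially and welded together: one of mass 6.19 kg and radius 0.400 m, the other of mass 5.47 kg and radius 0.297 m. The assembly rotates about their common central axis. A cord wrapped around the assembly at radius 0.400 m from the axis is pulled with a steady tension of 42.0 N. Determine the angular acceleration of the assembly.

I = ½M₁R₁² + ½M₂R₂² = ½(6.19)(0.400)² + ½(5.47)(0.297)² = 0.7365 kg·m².
τ = F r = (42.0)(0.400) = 16.80 N·m.
α = τ/I = 16.80/0.7365 = 22.81 rad/s².

α ≈ 22.8 rad/s²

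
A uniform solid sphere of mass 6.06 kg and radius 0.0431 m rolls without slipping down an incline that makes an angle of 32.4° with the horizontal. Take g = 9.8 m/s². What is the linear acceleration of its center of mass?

Translation along the incline: Mg sinθ − f = Ma.
Rotation about the center: fR = Iα with I = (2/5)MR². No-slip gives a = αR, so f = (I/R²)a = (2/5)M a.
Substituting: Mg sinθ = (1 + 0.4000)Ma, so a = g sinθ/(1 + 0.4000) = (9.8) sin 32.4° / 1.400 = 3.751 m/s².

a ≈ 3.75 m/s²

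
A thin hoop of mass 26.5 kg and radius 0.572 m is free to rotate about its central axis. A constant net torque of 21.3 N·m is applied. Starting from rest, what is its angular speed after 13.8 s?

ω ≈ 33.9 rad/s

I = MR² = (26.5)(0.572)² = 8.670 kg·m².
α = τ/I = 21.3/8.670 = 2.457 rad/s².
ω = ω₀ + αt = 0 + (2.457)(13.8) = 33.90 rad/s.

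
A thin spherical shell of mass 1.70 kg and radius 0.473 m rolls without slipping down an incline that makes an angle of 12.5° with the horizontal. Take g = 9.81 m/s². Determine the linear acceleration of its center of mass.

Translation along the incline: Mg sinθ − f = Ma.
Rotation about the center: fR = Iα with I = (2/3)MR². No-slip gives a = αR, so f = (I/R²)a = (2/3)M a.
Substituting: Mg sinθ = (1 + 0.6667)Ma, so a = g sinθ/(1 + 0.6667) = (9.81) sin 12.5° / 1.667 = 1.274 m/s².

a ≈ 1.27 m/s²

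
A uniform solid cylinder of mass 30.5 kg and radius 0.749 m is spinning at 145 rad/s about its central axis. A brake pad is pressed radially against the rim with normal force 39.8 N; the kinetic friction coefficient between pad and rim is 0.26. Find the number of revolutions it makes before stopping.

I = ½MR² = (1/2)(30.5)(0.749)² = 8.555 kg·m².
Friction force f = μN = (0.26)(39.8) = 10.35 N at the rim; torque magnitude τ = fR = 7.751 N·m, opposing ω.
|α| = τ/I = 7.751/8.555 = 0.9060 rad/s² (deceleration).
ω² = ω₀² − 2|α|θ with ω = 0 ⇒ θ = ω₀²/(2|α|) = 11600 rad = 1847 rev.

≈ 1850 revolutions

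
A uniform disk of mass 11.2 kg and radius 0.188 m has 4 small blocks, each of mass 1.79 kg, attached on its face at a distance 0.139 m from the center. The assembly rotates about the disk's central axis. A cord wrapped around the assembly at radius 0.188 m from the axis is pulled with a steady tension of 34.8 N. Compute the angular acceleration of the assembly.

α ≈ 19.5 rad/s²

I_disk = ½MR² = ½(11.2)(0.188)² = 0.1979 kg·m².
I_blocks = 4·m·r² = 4(1.79)(0.139)² = 0.1383 kg·m².
Total I = 0.3363 kg·m².
τ = F r = (34.8)(0.188) = 6.542 N·m.
α = τ/I = 6.542/0.3363 = 19.46 rad/s².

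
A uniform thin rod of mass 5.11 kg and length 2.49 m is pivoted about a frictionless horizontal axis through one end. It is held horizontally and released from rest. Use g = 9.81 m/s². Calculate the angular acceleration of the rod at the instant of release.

About the pivot, I = (1/3)ML² = (1/3)(5.11)(2.49)² = 10.56 kg·m².
The weight acts at the center, a distance L/2 = 1.245 m from the pivot; τ = Mg(L/2) = 62.41 N·m.
α = τ/I = 62.41/10.56 = 5.910 rad/s².

α ≈ 5.91 rad/s²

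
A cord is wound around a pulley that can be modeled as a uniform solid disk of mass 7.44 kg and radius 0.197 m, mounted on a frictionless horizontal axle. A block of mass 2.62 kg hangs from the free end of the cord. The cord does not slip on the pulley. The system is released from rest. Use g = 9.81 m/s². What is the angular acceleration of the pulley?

α ≈ 20.6 rad/s²

I = ½MR² = (1/2)(7.44)(0.197)² = 0.1444 kg·m².
Block: mg − T = ma. Pulley: TR = Iα. No-slip: a = αR, so T = (I/R²)a = 3.720·a.
Then mg = (m + 3.720)a, so a = (2.62)(9.81)/(2.62 + 3.720) = 4.054 m/s².
α = a/R = 4.054/0.197 = 20.58 rad/s².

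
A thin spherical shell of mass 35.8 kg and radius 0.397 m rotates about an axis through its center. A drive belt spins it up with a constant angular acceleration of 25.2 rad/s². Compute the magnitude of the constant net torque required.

I = (2/3)MR² = (2/3)(35.8)(0.397)² = 3.762 kg·m².
τ = Iα = (3.762)(25.20) = 94.79 N·m.

τ ≈ 94.8 N·m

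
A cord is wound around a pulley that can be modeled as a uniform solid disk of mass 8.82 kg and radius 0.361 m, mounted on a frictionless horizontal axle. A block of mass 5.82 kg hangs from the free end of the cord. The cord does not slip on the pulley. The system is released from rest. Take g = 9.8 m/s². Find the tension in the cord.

I = ½MR² = (1/2)(8.82)(0.361)² = 0.5747 kg·m².
Block: mg − T = ma. Pulley: TR = Iα. No-slip: a = αR, so T = (I/R²)a = 4.410·a.
Then mg = (m + 4.410)a, so a = (5.82)(9.8)/(5.82 + 4.410) = 5.575 m/s².
T = 4.410·a = 24.59 N.

T ≈ 24.6 N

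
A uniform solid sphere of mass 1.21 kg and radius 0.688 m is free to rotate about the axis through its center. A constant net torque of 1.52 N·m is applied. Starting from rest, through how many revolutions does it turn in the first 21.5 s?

≈ 244 revolutions

I = (2/5)MR² = (2/5)(1.21)(0.688)² = 0.2291 kg·m².
α = τ/I = 1.52/0.2291 = 6.635 rad/s².
θ = ½αt² = ½(6.635)(21.5)² = 1533 rad.
Revolutions = θ/(2π) = 244.1.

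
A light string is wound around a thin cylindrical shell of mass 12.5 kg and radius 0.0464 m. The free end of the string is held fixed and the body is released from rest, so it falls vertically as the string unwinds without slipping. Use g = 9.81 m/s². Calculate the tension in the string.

T ≈ 61.3 N

Translation: Mg − T = Ma. Rotation about the center: TR = Iα with I = MR².
With a = αR: T = (I/R²)a = M a, so Mg = (1 + 1.000)Ma.
a = g/(1 + 1.000) = 9.81/2.000 = 4.905 m/s².
T = 1.000·M·a = (1.000)(12.5)(4.905) = 61.31 N.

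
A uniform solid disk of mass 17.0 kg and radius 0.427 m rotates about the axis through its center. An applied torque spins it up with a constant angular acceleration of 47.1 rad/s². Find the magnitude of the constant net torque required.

τ ≈ 73.0 N·m

I = ½MR² = (1/2)(17.0)(0.427)² = 1.550 kg·m².
τ = Iα = (1.550)(47.10) = 73.00 N·m.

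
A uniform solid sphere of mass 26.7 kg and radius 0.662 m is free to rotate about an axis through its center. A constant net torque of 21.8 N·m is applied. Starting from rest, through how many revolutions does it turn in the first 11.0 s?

≈ 44.8 revolutions

I = (2/5)MR² = (2/5)(26.7)(0.662)² = 4.680 kg·m².
α = τ/I = 21.8/4.680 = 4.658 rad/s².
θ = ½αt² = ½(4.658)(11.0)² = 281.8 rad.
Revolutions = θ/(2π) = 44.85.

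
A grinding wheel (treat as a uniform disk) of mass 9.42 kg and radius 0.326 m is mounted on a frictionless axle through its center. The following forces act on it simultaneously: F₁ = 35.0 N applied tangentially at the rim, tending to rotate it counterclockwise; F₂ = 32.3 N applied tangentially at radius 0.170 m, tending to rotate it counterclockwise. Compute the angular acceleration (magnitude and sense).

I = ½MR² = (1/2)(9.42)(0.326)² = 0.5006 kg·m².
Taking counterclockwise as positive: τ₁ = +(35.0)(0.326) = +11.41 N·m; τ₂ = +(32.3)(0.170) = +5.491 N·m.
Net torque τ = 16.90 N·m.
α = τ/I = 16.90/0.5006 = 33.76 rad/s².

α ≈ 33.8 rad/s², counterclockwise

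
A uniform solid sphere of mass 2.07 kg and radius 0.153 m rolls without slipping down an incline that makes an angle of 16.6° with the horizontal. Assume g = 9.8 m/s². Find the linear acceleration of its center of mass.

a ≈ 2.00 m/s²

Translation along the incline: Mg sinθ − f = Ma.
Rotation about the center: fR = Iα with I = (2/5)MR². No-slip gives a = αR, so f = (I/R²)a = (2/5)M a.
Substituting: Mg sinθ = (1 + 0.4000)Ma, so a = g sinθ/(1 + 0.4000) = (9.8) sin 16.6° / 1.400 = 2.000 m/s².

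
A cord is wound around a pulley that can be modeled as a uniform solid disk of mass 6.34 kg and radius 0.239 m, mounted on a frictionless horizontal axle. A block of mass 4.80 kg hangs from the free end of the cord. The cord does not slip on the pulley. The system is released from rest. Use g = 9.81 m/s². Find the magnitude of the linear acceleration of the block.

a ≈ 5.91 m/s²

I = ½MR² = (1/2)(6.34)(0.239)² = 0.1811 kg·m².
Block: mg − T = ma. Pulley: TR = Iα. No-slip: a = αR, so T = (I/R²)a = 3.170·a.
Then mg = (m + 3.170)a, so a = (4.80)(9.81)/(4.80 + 3.170) = 5.908 m/s².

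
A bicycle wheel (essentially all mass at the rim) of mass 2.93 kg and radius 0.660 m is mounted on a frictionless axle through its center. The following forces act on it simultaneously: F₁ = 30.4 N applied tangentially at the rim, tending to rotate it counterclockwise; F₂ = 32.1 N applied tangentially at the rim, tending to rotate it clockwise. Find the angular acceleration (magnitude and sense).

I = MR² = (2.93)(0.660)² = 1.276 kg·m².
Taking counterclockwise as positive: τ₁ = +(30.4)(0.660) = +20.06 N·m; τ₂ = −(32.1)(0.660) = −21.19 N·m.
Net torque τ = -1.122 N·m.
α = τ/I = -1.122/1.276 = -0.8791 rad/s².

α ≈ 0.879 rad/s², clockwise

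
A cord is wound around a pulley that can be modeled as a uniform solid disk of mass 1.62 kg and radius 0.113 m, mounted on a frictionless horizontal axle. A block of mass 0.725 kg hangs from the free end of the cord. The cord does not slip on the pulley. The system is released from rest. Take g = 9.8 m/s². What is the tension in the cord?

T ≈ 3.75 N

I = ½MR² = (1/2)(1.62)(0.113)² = 0.01034 kg·m².
Block: mg − T = ma. Pulley: TR = Iα. No-slip: a = αR, so T = (I/R²)a = 0.8100·a.
Then mg = (m + 0.8100)a, so a = (0.725)(9.8)/(0.725 + 0.8100) = 4.629 m/s².
T = 0.8100·a = 3.749 N.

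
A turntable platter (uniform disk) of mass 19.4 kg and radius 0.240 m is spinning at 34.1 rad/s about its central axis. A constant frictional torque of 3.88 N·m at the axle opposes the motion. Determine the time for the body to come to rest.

t ≈ 4.91 s

I = ½MR² = (1/2)(19.4)(0.240)² = 0.5587 kg·m².
The net torque has magnitude 3.88 N·m, opposing ω.
|α| = τ/I = 3.880/0.5587 = 6.944 rad/s² (deceleration).
0 = ω₀ − |α|t ⇒ t = ω₀/|α| = 34.1/6.944 = 4.910 s.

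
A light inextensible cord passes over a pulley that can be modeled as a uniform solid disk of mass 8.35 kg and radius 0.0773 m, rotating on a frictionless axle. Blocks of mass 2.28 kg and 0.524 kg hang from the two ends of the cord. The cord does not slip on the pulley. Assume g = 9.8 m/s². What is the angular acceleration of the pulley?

α ≈ 31.9 rad/s²

I = ½MR² = (1/2)(8.35)(0.0773)² = 0.02495 kg·m².
Heavier block: m₁g − T₁ = m₁a. Lighter block: T₂ − m₂g = m₂a.
Pulley: (T₁ − T₂)R = Iα = I(a/R), so T₁ − T₂ = (I/R²)a = (1/2)M_p a = 4.175·a.
Adding the three: (m₁ − m₂)g = (m₁ + m₂ + 4.175)a, so a = (2.28 − 0.524)(9.8)/(2.28 + 0.524 + 4.175) = 2.466 m/s².
α = a/R = 2.466/0.0773 = 31.90 rad/s².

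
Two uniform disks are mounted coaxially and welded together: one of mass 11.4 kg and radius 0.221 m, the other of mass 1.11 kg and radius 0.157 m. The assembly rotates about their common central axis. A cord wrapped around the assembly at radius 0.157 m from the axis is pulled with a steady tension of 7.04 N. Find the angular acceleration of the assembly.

I = ½M₁R₁² + ½M₂R₂² = ½(11.4)(0.221)² + ½(1.11)(0.157)² = 0.2921 kg·m².
τ = F r = (7.04)(0.157) = 1.105 N·m.
α = τ/I = 1.105/0.2921 = 3.784 rad/s².

α ≈ 3.78 rad/s²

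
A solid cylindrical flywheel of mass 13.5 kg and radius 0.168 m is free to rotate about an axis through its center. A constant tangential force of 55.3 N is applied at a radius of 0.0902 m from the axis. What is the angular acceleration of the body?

I = ½MR² = (1/2)(13.5)(0.168)² = 0.1905 kg·m².
τ = F·r = (55.3)(0.0902) = 4.988 N·m.
Newton's second law for rotation, τ = Iα, gives α = τ/I = 4.988/0.1905 = 26.18 rad/s².

α ≈ 26.2 rad/s²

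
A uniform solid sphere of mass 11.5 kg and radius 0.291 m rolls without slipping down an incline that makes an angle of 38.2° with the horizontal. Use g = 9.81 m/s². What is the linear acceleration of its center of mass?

a ≈ 4.33 m/s²

Translation along the incline: Mg sinθ − f = Ma.
Rotation about the center: fR = Iα with I = (2/5)MR². No-slip gives a = αR, so f = (I/R²)a = (2/5)M a.
Substituting: Mg sinθ = (1 + 0.4000)Ma, so a = g sinθ/(1 + 0.4000) = (9.81) sin 38.2° / 1.400 = 4.333 m/s².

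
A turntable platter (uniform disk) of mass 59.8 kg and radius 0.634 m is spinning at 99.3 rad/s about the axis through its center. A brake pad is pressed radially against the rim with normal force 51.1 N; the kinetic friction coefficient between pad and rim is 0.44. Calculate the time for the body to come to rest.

I = ½MR² = (1/2)(59.8)(0.634)² = 12.02 kg·m².
Friction force f = μN = (0.44)(51.1) = 22.48 N at the rim; torque magnitude τ = fR = 14.25 N·m, opposing ω.
|α| = τ/I = 14.25/12.02 = 1.186 rad/s² (deceleration).
0 = ω₀ − |α|t ⇒ t = ω₀/|α| = 99.3/1.186 = 83.72 s.

t ≈ 83.7 s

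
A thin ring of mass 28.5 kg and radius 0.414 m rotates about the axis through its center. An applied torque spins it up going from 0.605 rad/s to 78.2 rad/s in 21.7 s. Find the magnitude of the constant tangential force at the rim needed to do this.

I = MR² = (28.5)(0.414)² = 4.885 kg·m².
α = Δω/Δt = (78.2 − 0.605)/21.7 = 3.576 rad/s².
The required torque is τ = Iα = (4.885)(3.576) = 17.47 N·m.
A tangential force at the rim gives τ = FR, so F = τ/R = 17.47/0.414 = 42.19 N.

F ≈ 42.2 N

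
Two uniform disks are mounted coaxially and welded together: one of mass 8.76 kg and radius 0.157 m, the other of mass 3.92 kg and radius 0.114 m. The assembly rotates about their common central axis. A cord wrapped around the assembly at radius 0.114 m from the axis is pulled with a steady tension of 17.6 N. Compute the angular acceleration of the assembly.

α ≈ 15.0 rad/s²

I = ½M₁R₁² + ½M₂R₂² = ½(8.76)(0.157)² + ½(3.92)(0.114)² = 0.1334 kg·m².
τ = F r = (17.6)(0.114) = 2.006 N·m.
α = τ/I = 2.006/0.1334 = 15.04 rad/s².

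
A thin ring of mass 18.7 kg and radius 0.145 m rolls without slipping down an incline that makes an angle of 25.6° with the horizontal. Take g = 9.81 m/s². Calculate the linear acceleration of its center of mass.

Translation along the incline: Mg sinθ − f = Ma.
Rotation about the center: fR = Iα with I = MR². No-slip gives a = αR, so f = (I/R²)a = M a.
Substituting: Mg sinθ = (1 + 1.000)Ma, so a = g sinθ/(1 + 1.000) = (9.81) sin 25.6° / 2.000 = 2.119 m/s².

a ≈ 2.12 m/s²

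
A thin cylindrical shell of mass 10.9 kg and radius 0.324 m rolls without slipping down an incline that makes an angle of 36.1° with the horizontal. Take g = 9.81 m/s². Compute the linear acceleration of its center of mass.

Translation along the incline: Mg sinθ − f = Ma.
Rotation about the center: fR = Iα with I = MR². No-slip gives a = αR, so f = (I/R²)a = M a.
Substituting: Mg sinθ = (1 + 1.000)Ma, so a = g sinθ/(1 + 1.000) = (9.81) sin 36.1° / 2.000 = 2.890 m/s².

a ≈ 2.89 m/s²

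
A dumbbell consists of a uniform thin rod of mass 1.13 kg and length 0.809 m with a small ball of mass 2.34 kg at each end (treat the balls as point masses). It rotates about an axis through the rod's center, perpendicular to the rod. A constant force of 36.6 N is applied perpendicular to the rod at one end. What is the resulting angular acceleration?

I_rod = (1/12)ML² = (1/12)(1.13)(0.809)² = 0.06163 kg·m².
I_balls = 2·m·(L/2)² = 2(2.34)(0.4045)² = 0.7657 kg·m².
Total I = 0.8274 kg·m².
τ = F·(L/2) = (36.6)(0.405) = 14.80 N·m.
α = τ/I = 14.80/0.8274 = 17.89 rad/s².

α ≈ 17.9 rad/s²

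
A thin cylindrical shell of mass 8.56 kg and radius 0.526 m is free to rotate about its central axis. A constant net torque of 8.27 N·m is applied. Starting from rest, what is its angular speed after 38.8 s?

ω ≈ 135 rad/s

I = MR² = (8.56)(0.526)² = 2.368 kg·m².
α = τ/I = 8.27/2.368 = 3.492 rad/s².
ω = ω₀ + αt = 0 + (3.492)(38.8) = 135.5 rad/s.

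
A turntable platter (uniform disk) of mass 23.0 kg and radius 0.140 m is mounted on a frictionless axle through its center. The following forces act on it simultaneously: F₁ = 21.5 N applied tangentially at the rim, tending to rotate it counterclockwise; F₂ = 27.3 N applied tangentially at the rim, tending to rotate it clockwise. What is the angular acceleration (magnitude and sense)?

α ≈ 3.60 rad/s², clockwise

I = ½MR² = (1/2)(23.0)(0.140)² = 0.2254 kg·m².
Taking counterclockwise as positive: τ₁ = +(21.5)(0.140) = +3.010 N·m; τ₂ = −(27.3)(0.140) = −3.822 N·m.
Net torque τ = -0.8120 N·m.
α = τ/I = -0.8120/0.2254 = -3.602 rad/s².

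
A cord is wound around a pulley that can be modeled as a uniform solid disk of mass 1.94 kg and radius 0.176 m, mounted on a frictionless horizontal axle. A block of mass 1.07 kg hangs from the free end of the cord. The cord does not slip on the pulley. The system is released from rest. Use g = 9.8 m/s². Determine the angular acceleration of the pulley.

I = ½MR² = (1/2)(1.94)(0.176)² = 0.03005 kg·m².
Block: mg − T = ma. Pulley: TR = Iα. No-slip: a = αR, so T = (I/R²)a = 0.9700·a.
Then mg = (m + 0.9700)a, so a = (1.07)(9.8)/(1.07 + 0.9700) = 5.140 m/s².
α = a/R = 5.140/0.176 = 29.21 rad/s².

α ≈ 29.2 rad/s²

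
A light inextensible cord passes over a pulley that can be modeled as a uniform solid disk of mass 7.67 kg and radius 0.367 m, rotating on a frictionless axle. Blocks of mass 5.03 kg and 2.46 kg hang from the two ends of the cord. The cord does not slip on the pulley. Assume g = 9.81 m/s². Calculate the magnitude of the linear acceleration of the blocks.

a ≈ 2.23 m/s²

I = ½MR² = (1/2)(7.67)(0.367)² = 0.5165 kg·m².
Heavier block: m₁g − T₁ = m₁a. Lighter block: T₂ − m₂g = m₂a.
Pulley: (T₁ − T₂)R = Iα = I(a/R), so T₁ − T₂ = (I/R²)a = (1/2)M_p a = 3.835·a.
Adding the three: (m₁ − m₂)g = (m₁ + m₂ + 3.835)a, so a = (5.03 − 2.46)(9.81)/(5.03 + 2.46 + 3.835) = 2.226 m/s².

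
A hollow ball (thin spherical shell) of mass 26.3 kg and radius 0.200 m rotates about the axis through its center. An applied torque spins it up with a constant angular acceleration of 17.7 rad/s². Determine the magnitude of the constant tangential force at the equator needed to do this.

F ≈ 62.1 N

I = (2/3)MR² = (2/3)(26.3)(0.200)² = 0.7013 kg·m².
The required torque is τ = Iα = (0.7013)(17.70) = 12.41 N·m.
A tangential force at the equator gives τ = FR, so F = τ/R = 12.41/0.200 = 62.07 N.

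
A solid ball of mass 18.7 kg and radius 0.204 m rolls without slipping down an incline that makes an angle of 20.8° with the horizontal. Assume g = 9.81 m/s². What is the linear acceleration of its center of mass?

a ≈ 2.49 m/s²

Translation along the incline: Mg sinθ − f = Ma.
Rotation about the center: fR = Iα with I = (2/5)MR². No-slip gives a = αR, so f = (I/R²)a = (2/5)M a.
Substituting: Mg sinθ = (1 + 0.4000)Ma, so a = g sinθ/(1 + 0.4000) = (9.81) sin 20.8° / 1.400 = 2.488 m/s².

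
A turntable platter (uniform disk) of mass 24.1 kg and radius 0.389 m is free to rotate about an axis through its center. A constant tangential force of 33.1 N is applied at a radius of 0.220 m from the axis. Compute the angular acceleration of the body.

α ≈ 3.99 rad/s²

I = ½MR² = (1/2)(24.1)(0.389)² = 1.823 kg·m².
τ = F·r = (33.1)(0.220) = 7.282 N·m.
Newton's second law for rotation, τ = Iα, gives α = τ/I = 7.282/1.823 = 3.994 rad/s².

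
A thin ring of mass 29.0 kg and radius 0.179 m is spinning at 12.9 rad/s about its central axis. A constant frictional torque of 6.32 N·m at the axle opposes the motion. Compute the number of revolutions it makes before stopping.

≈ 1.95 revolutions

I = MR² = (29.0)(0.179)² = 0.9292 kg·m².
The net torque has magnitude 6.32 N·m, opposing ω.
|α| = τ/I = 6.320/0.9292 = 6.802 rad/s² (deceleration).
ω² = ω₀² − 2|α|θ with ω = 0 ⇒ θ = ω₀²/(2|α|) = 12.23 rad = 1.947 rev.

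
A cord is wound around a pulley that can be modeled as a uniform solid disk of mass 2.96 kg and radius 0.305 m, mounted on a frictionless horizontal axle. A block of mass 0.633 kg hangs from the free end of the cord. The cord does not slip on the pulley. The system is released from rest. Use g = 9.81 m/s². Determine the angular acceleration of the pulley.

α ≈ 9.64 rad/s²

I = ½MR² = (1/2)(2.96)(0.305)² = 0.1377 kg·m².
Block: mg − T = ma. Pulley: TR = Iα. No-slip: a = αR, so T = (I/R²)a = 1.480·a.
Then mg = (m + 1.480)a, so a = (0.633)(9.81)/(0.633 + 1.480) = 2.939 m/s².
α = a/R = 2.939/0.305 = 9.635 rad/s².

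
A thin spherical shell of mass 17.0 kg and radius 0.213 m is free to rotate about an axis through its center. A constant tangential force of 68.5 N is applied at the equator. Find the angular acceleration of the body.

α ≈ 28.4 rad/s²

I = (2/3)MR² = (2/3)(17.0)(0.213)² = 0.5142 kg·m².
τ = F R = (68.5)(0.213) = 14.59 N·m.
From τ = Iα: α = 14.59/0.5142 = 28.38 rad/s².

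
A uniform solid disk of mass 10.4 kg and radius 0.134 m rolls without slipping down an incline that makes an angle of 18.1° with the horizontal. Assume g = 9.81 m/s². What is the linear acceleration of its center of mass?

a ≈ 2.03 m/s²

Translation along the incline: Mg sinθ − f = Ma.
Rotation about the center: fR = Iα with I = ½MR². No-slip gives a = αR, so f = (I/R²)a = (1/2)M a.
Substituting: Mg sinθ = (1 + 0.5000)Ma, so a = g sinθ/(1 + 0.5000) = (9.81) sin 18.1° / 1.500 = 2.032 m/s².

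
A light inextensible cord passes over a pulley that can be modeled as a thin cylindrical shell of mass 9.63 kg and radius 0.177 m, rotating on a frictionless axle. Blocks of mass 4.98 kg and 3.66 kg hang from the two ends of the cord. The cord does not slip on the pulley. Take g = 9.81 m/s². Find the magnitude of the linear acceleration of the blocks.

I = MR² = (9.63)(0.177)² = 0.3017 kg·m².
Heavier block: m₁g − T₁ = m₁a. Lighter block: T₂ − m₂g = m₂a.
Pulley: (T₁ − T₂)R = Iα = I(a/R), so T₁ − T₂ = (I/R²)a = 1·M_p a = 9.630·a.
Adding the three: (m₁ − m₂)g = (m₁ + m₂ + 9.630)a, so a = (4.98 − 3.66)(9.81)/(4.98 + 3.66 + 9.630) = 0.7088 m/s².

a ≈ 0.709 m/s²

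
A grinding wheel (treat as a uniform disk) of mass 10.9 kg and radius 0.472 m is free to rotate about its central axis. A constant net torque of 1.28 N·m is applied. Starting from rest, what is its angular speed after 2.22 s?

ω ≈ 2.34 rad/s

I = ½MR² = (1/2)(10.9)(0.472)² = 1.214 kg·m².
α = τ/I = 1.28/1.214 = 1.054 rad/s².
ω = ω₀ + αt = 0 + (1.054)(2.22) = 2.340 rad/s.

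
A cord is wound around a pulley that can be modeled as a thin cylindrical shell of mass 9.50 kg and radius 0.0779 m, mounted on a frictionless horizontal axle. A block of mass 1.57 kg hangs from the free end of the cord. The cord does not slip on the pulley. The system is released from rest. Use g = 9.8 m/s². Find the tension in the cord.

T ≈ 13.2 N

I = MR² = (9.50)(0.0779)² = 0.05765 kg·m².
Block: mg − T = ma. Pulley: TR = Iα. No-slip: a = αR, so T = (I/R²)a = 9.500·a.
Then mg = (m + 9.500)a, so a = (1.57)(9.8)/(1.57 + 9.500) = 1.390 m/s².
T = 9.500·a = 13.20 N.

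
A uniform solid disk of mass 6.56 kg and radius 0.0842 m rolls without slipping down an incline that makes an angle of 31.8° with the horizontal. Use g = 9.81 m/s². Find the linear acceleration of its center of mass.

a ≈ 3.45 m/s²

Translation along the incline: Mg sinθ − f = Ma.
Rotation about the center: fR = Iα with I = ½MR². No-slip gives a = αR, so f = (I/R²)a = (1/2)M a.
Substituting: Mg sinθ = (1 + 0.5000)Ma, so a = g sinθ/(1 + 0.5000) = (9.81) sin 31.8° / 1.500 = 3.446 m/s².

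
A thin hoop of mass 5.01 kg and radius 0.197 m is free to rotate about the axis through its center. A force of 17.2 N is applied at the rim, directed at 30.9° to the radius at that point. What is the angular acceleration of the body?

I = MR² = (5.01)(0.197)² = 0.1944 kg·m².
Only the tangential component produces torque: τ = F R sinθ = (17.2)(0.197) sin 30.9° = 1.740 N·m.
Newton's second law for rotation, τ = Iα, gives α = τ/I = 1.740/0.1944 = 8.950 rad/s².

α ≈ 8.95 rad/s²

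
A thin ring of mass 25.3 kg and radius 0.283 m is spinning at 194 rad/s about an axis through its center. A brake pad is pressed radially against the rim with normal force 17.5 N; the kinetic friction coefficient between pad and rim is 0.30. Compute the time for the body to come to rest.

I = MR² = (25.3)(0.283)² = 2.026 kg·m².
Friction force f = μN = (0.30)(17.5) = 5.250 N at the rim; torque magnitude τ = fR = 1.486 N·m, opposing ω.
|α| = τ/I = 1.486/2.026 = 0.7333 rad/s² (deceleration).
0 = ω₀ − |α|t ⇒ t = ω₀/|α| = 194/0.7333 = 264.6 s.

t ≈ 265 s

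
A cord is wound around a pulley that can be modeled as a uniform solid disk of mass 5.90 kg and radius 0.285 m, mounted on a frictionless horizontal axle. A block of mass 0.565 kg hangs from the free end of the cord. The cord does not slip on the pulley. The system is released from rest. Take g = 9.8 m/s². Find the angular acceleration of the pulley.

α ≈ 5.53 rad/s²

I = ½MR² = (1/2)(5.90)(0.285)² = 0.2396 kg·m².
Block: mg − T = ma. Pulley: TR = Iα. No-slip: a = αR, so T = (I/R²)a = 2.950·a.
Then mg = (m + 2.950)a, so a = (0.565)(9.8)/(0.565 + 2.950) = 1.575 m/s².
α = a/R = 1.575/0.285 = 5.527 rad/s².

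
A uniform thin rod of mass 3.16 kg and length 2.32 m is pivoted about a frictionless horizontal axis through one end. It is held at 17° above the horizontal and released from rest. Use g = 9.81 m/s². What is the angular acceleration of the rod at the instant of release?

About the pivot, I = (1/3)ML² = (1/3)(3.16)(2.32)² = 5.669 kg·m².
The weight acts at the center, a distance L/2 = 1.160 m from the pivot; τ = Mg(L/2) cos 17° = 34.39 N·m.
α = τ/I = 34.39/5.669 = 6.066 rad/s².

α ≈ 6.07 rad/s²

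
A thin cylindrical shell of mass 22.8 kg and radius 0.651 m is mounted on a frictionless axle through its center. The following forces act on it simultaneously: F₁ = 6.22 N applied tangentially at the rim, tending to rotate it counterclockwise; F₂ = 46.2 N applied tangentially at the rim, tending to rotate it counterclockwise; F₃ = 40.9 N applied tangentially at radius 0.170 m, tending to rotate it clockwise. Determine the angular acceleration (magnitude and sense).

I = MR² = (22.8)(0.651)² = 9.663 kg·m².
Taking counterclockwise as positive: τ₁ = +(6.22)(0.651) = +4.049 N·m; τ₂ = +(46.2)(0.651) = +30.08 N·m; τ₃ = −(40.9)(0.170) = −6.953 N·m.
Net torque τ = 27.17 N·m.
α = τ/I = 27.17/9.663 = 2.812 rad/s².

α ≈ 2.81 rad/s², counterclockwise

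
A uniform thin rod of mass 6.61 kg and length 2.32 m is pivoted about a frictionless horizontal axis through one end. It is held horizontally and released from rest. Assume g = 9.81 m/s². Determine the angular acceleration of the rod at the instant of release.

About the pivot, I = (1/3)ML² = (1/3)(6.61)(2.32)² = 11.86 kg·m².
The weight acts at the center, a distance L/2 = 1.160 m from the pivot; τ = Mg(L/2) = 75.22 N·m.
α = τ/I = 75.22/11.86 = 6.343 rad/s².

α ≈ 6.34 rad/s²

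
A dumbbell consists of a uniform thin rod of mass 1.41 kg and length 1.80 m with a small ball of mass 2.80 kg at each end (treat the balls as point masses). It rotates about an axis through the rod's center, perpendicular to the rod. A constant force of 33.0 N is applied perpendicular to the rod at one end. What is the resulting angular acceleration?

I_rod = (1/12)ML² = (1/12)(1.41)(1.80)² = 0.3807 kg·m².
I_balls = 2·m·(L/2)² = 2(2.80)(0.9000)² = 4.536 kg·m².
Total I = 4.917 kg·m².
τ = F·(L/2) = (33.0)(0.900) = 29.70 N·m.
α = τ/I = 29.70/4.917 = 6.041 rad/s².

α ≈ 6.04 rad/s²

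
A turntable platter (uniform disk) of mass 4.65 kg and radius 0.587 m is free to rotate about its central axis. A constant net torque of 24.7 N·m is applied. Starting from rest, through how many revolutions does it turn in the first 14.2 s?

I = ½MR² = (1/2)(4.65)(0.587)² = 0.8011 kg·m².
α = τ/I = 24.7/0.8011 = 30.83 rad/s².
θ = ½αt² = ½(30.83)(14.2)² = 3108 rad.
Revolutions = θ/(2π) = 494.7.

≈ 495 revolutions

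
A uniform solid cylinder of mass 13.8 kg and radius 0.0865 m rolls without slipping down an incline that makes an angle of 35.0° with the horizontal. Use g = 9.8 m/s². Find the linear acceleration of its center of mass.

Translation along the incline: Mg sinθ − f = Ma.
Rotation about the center: fR = Iα with I = ½MR². No-slip gives a = αR, so f = (I/R²)a = (1/2)M a.
Substituting: Mg sinθ = (1 + 0.5000)Ma, so a = g sinθ/(1 + 0.5000) = (9.8) sin 35.0° / 1.500 = 3.747 m/s².

a ≈ 3.75 m/s²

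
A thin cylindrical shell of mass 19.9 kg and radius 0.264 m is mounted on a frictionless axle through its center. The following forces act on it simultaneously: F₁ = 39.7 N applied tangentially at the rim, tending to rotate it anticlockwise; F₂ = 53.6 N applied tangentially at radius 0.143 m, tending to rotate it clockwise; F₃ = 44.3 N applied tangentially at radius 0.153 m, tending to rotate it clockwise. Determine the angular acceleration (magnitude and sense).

α ≈ 2.86 rad/s², clockwise

I = MR² = (19.9)(0.264)² = 1.387 kg·m².
Taking anticlockwise as positive: τ₁ = +(39.7)(0.264) = +10.48 N·m; τ₂ = −(53.6)(0.143) = −7.665 N·m; τ₃ = −(44.3)(0.153) = −6.778 N·m.
Net torque τ = -3.962 N·m.
α = τ/I = -3.962/1.387 = -2.857 rad/s².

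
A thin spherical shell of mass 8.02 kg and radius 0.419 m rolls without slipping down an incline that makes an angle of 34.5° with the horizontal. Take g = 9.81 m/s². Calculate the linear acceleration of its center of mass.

Translation along the incline: Mg sinθ − f = Ma.
Rotation about the center: fR = Iα with I = (2/3)MR². No-slip gives a = αR, so f = (I/R²)a = (2/3)M a.
Substituting: Mg sinθ = (1 + 0.6667)Ma, so a = g sinθ/(1 + 0.6667) = (9.81) sin 34.5° / 1.667 = 3.334 m/s².

a ≈ 3.33 m/s²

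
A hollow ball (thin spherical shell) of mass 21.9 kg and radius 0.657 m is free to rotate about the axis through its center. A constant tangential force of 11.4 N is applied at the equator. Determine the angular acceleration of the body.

α ≈ 1.19 rad/s²

I = (2/3)MR² = (2/3)(21.9)(0.657)² = 6.302 kg·m².
τ = F R = (11.4)(0.657) = 7.490 N·m.
Newton's second law for rotation, τ = Iα, gives α = τ/I = 7.490/6.302 = 1.188 rad/s².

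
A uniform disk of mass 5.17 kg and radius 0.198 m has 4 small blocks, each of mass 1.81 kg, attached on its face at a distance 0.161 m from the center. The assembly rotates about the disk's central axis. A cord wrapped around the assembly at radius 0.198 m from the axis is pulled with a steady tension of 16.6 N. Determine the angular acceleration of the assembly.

I_disk = ½MR² = ½(5.17)(0.198)² = 0.1013 kg·m².
I_blocks = 4·m·r² = 4(1.81)(0.161)² = 0.1877 kg·m².
Total I = 0.2890 kg·m².
τ = F r = (16.6)(0.198) = 3.287 N·m.
α = τ/I = 3.287/0.2890 = 11.37 rad/s².

α ≈ 11.4 rad/s²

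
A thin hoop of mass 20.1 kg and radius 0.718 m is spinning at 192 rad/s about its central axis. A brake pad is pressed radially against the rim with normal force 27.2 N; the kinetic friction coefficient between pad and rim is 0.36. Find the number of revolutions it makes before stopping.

≈ 4320 revolutions

I = MR² = (20.1)(0.718)² = 10.36 kg·m².
Friction force f = μN = (0.36)(27.2) = 9.792 N at the rim; torque magnitude τ = fR = 7.031 N·m, opposing ω.
|α| = τ/I = 7.031/10.36 = 0.6785 rad/s² (deceleration).
ω² = ω₀² − 2|α|θ with ω = 0 ⇒ θ = ω₀²/(2|α|) = 27170 rad = 4324 rev.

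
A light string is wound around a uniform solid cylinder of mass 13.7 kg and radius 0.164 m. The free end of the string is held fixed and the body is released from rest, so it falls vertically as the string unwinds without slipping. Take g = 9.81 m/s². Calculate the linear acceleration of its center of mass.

a ≈ 6.54 m/s²

Translation: Mg − T = Ma. Rotation about the center: TR = Iα with I = ½MR².
With a = αR: T = (I/R²)a = (1/2)M a, so Mg = (1 + 0.5000)Ma.
a = g/(1 + 0.5000) = 9.81/1.500 = 6.540 m/s².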